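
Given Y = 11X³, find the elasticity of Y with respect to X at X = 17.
Elasticity = 3

Elasticity = (dY/dX) · (X/Y)

dY/dX = 33·X²
At X = 17: dY/dX = 9537, Y = 54043

Elasticity = 9537 · (17 / 54043) = 3

Interpretation: for a small percentage change in X, the percentage change in Y is approximately 3.00 times as large.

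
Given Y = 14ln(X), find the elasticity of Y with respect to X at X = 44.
Elasticity = 1/ln(44) ≈ 0.2643

Elasticity = (dY/dX) · (X/Y)

dY/dX = 14/X
At X = 44: dY/dX = 7/22, Y = 14·ln(44)

Elasticity = (7/22) · (44 / (14·ln(44))) = 1/ln(44) ≈ 0.2643

Interpretation: for a small percentage change in X, the percentage change in Y is approximately 0.26 times as large.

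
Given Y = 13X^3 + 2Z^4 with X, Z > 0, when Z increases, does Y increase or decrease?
Y increases

Taking the partial derivative:
∂Y/∂Z = 8Z^3

∂Y/∂Z = 8Z^3 > 0 (assuming positive values)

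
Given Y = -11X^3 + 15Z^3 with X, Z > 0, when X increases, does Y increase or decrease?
Y decreases

Taking the partial derivative:
∂Y/∂X = -33X^2

∂Y/∂X = -33X^2 < 0 (assuming positive values)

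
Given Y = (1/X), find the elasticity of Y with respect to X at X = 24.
Elasticity = -1

Elasticity = (dY/dX) · (X/Y)

dY/dX = -1/X²
At X = 24: dY/dX = -1/576, Y = 1/24

Elasticity = (-1/576) · (24 / (1/24)) = -1

Interpretation: for a small percentage change in X, the percentage change in Y is approximately -1.00 times as large.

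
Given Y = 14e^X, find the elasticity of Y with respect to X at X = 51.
Elasticity = 51

Elasticity = (dY/dX) · (X/Y)

dY/dX = 14·e^X
At X = 51: dY/dX = 14·e^51, Y = 14·e^51

Elasticity = (14·e^51) · (51 / (14·e^51)) = 51

Interpretation: for a small percentage change in X, the percentage change in Y is approximately 51.00 times as large.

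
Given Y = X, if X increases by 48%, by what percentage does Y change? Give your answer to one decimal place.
48.0%

For Y = X:
If X → X(1 + 0.48)
Then Y → Y · (1 + 0.48)^1
     = Y · 1.4800

Percentage change = ((1 + 0.48)^1 − 1) × 100% = 48.0%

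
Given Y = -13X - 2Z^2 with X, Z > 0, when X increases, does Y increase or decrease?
Y decreases

Taking the partial derivative:
∂Y/∂X = -13

∂Y/∂X = -13 < 0 (assuming positive values)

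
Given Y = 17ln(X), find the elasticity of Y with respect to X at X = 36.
Elasticity = 1/ln(36) ≈ 0.2791

Elasticity = (dY/dX) · (X/Y)

dY/dX = 17/X
At X = 36: dY/dX = 17/36, Y = 17·ln(36)

Elasticity = (17/36) · (36 / (17·ln(36))) = 1/ln(36) ≈ 0.2791

Interpretation: for a small percentage change in X, the percentage change in Y is approximately 0.28 times as large.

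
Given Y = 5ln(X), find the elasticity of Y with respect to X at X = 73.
Elasticity = 1/ln(73) ≈ 0.2331

Elasticity = (dY/dX) · (X/Y)

dY/dX = 5/X
At X = 73: dY/dX = 5/73, Y = 5·ln(73)

Elasticity = (5/73) · (73 / (5·ln(73))) = 1/ln(73) ≈ 0.2331

Interpretation: for a small percentage change in X, the percentage change in Y is approximately 0.23 times as large.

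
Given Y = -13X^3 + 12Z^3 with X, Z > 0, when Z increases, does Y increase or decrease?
Y increases

Taking the partial derivative:
∂Y/∂Z = 36Z^2

∂Y/∂Z = 36Z^2 > 0 (assuming positive values)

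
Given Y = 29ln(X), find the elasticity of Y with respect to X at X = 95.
Elasticity = 1/ln(95) ≈ 0.2196

Elasticity = (dY/dX) · (X/Y)

dY/dX = 29/X
At X = 95: dY/dX = 29/95, Y = 29·ln(95)

Elasticity = (29/95) · (95 / (29·ln(95))) = 1/ln(95) ≈ 0.2196

Interpretation: for a small percentage change in X, the percentage change in Y is approximately 0.22 times as large.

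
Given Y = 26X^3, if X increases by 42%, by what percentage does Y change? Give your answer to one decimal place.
186.3%

For Y = 26X^3:
If X → X(1 + 0.42)
Then Y → Y · (1 + 0.42)^3
     ≈ Y · 2.8633

Percentage change = ((1 + 0.42)^3 − 1) × 100% ≈ 186.3%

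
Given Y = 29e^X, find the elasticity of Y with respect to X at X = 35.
Elasticity = 35

Elasticity = (dY/dX) · (X/Y)

dY/dX = 29·e^X
At X = 35: dY/dX = 29·e^35, Y = 29·e^35

Elasticity = (29·e^35) · (35 / (29·e^35)) = 35

Interpretation: for a small percentage change in X, the percentage change in Y is approximately 35.00 times as large.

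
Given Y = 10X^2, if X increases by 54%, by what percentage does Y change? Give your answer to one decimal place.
137.2%

For Y = 10X^2:
If X → X(1 + 0.54)
Then Y → Y · (1 + 0.54)^2
     = Y · 2.3716

Percentage change = ((1 + 0.54)^2 − 1) × 100% ≈ 137.2%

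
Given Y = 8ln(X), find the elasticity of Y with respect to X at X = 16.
Elasticity = 1/ln(16) ≈ 0.3607

Elasticity = (dY/dX) · (X/Y)

dY/dX = 8/X
At X = 16: dY/dX = 1/2, Y = 8·ln(16)

Elasticity = (1/2) · (16 / (8·ln(16))) = 1/ln(16) ≈ 0.3607

Interpretation: for a small percentage change in X, the percentage change in Y is approximately 0.36 times as large.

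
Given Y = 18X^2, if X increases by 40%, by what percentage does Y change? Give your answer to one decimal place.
96.0%

For Y = 18X^2:
If X → X(1 + 0.4)
Then Y → Y · (1 + 0.4)^2
     = Y · 1.9600

Percentage change = ((1 + 0.4)^2 − 1) × 100% = 96.0%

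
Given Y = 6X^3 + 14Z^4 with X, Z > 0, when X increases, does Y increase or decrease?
Y increases

Taking the partial derivative:
∂Y/∂X = 18X^2

∂Y/∂X = 18X^2 > 0 (assuming positive values)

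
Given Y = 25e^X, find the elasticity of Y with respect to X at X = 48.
Elasticity = 48

Elasticity = (dY/dX) · (X/Y)

dY/dX = 25·e^X
At X = 48: dY/dX = 25·e^48, Y = 25·e^48

Elasticity = (25·e^48) · (48 / (25·e^48)) = 48

Interpretation: for a small percentage change in X, the percentage change in Y is approximately 48.00 times as large.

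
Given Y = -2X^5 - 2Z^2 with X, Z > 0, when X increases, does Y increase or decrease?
Y decreases

Taking the partial derivative:
∂Y/∂X = -10X^4

∂Y/∂X = -10X^4 < 0 (assuming positive values)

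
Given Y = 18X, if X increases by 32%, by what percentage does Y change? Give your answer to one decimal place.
32.0%

For Y = 18X:
If X → X(1 + 0.32)
Then Y → Y · (1 + 0.32)^1
     = Y · 1.3200

Percentage change = ((1 + 0.32)^1 − 1) × 100% = 32.0%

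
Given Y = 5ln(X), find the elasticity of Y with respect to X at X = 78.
Elasticity = 1/ln(78) ≈ 0.2295

Elasticity = (dY/dX) · (X/Y)

dY/dX = 5/X
At X = 78: dY/dX = 5/78, Y = 5·ln(78)

Elasticity = (5/78) · (78 / (5·ln(78))) = 1/ln(78) ≈ 0.2295

Interpretation: for a small percentage change in X, the percentage change in Y is approximately 0.23 times as large.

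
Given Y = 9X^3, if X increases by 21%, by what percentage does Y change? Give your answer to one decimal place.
77.2%

For Y = 9X^3:
If X → X(1 + 0.21)
Then Y → Y · (1 + 0.21)^3
     ≈ Y · 1.7716

Percentage change = ((1 + 0.21)^3 − 1) × 100% ≈ 77.2%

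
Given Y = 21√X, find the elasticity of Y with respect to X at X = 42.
Elasticity = 1/2

Elasticity = (dY/dX) · (X/Y)

dY/dX = 21/(2·√X)
At X = 42: dY/dX = √42/4, Y = 21·√42

Elasticity = (√42/4) · (42 / (21·√42)) = 1/2

Interpretation: for a small percentage change in X, the percentage change in Y is approximately 0.50 times as large.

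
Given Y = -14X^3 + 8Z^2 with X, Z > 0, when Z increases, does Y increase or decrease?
Y increases

Taking the partial derivative:
∂Y/∂Z = 16Z

∂Y/∂Z = 16Z > 0 (assuming positive values)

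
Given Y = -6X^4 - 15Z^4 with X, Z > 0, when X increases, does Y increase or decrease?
Y decreases

Taking the partial derivative:
∂Y/∂X = -24X^3

∂Y/∂X = -24X^3 < 0 (assuming positive values)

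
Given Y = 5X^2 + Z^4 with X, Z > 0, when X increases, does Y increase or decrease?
Y increases

Taking the partial derivative:
∂Y/∂X = 10X

∂Y/∂X = 10X > 0 (assuming positive values)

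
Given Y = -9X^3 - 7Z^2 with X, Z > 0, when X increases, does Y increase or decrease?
Y decreases

Taking the partial derivative:
∂Y/∂X = -27X^2

∂Y/∂X = -27X^2 < 0 (assuming positive values)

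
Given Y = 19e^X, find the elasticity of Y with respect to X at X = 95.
Elasticity = 95

Elasticity = (dY/dX) · (X/Y)

dY/dX = 19·e^X
At X = 95: dY/dX = 19·e^95, Y = 19·e^95

Elasticity = (19·e^95) · (95 / (19·e^95)) = 95

Interpretation: for a small percentage change in X, the percentage change in Y is approximately 95.00 times as large.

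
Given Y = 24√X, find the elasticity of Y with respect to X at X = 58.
Elasticity = 1/2

Elasticity = (dY/dX) · (X/Y)

dY/dX = 12/√X
At X = 58: dY/dX = 6·√58/29, Y = 24·√58

Elasticity = (6·√58/29) · (58 / (24·√58)) = 1/2

Interpretation: for a small percentage change in X, the percentage change in Y is approximately 0.50 times as large.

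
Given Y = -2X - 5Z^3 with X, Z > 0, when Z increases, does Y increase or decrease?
Y decreases

Taking the partial derivative:
∂Y/∂Z = -15Z^2

∂Y/∂Z = -15Z^2 < 0 (assuming positive values)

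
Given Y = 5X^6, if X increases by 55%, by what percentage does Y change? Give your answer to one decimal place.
1286.7%

For Y = 5X^6:
If X → X(1 + 0.55)
Then Y → Y · (1 + 0.55)^6
     ≈ Y · 13.8672

Percentage change = ((1 + 0.55)^6 − 1) × 100% ≈ 1286.7%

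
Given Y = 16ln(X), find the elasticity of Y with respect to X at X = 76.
Elasticity = 1/ln(76) ≈ 0.2309

Elasticity = (dY/dX) · (X/Y)

dY/dX = 16/X
At X = 76: dY/dX = 4/19, Y = 16·ln(76)

Elasticity = (4/19) · (76 / (16·ln(76))) = 1/ln(76) ≈ 0.2309

Interpretation: for a small percentage change in X, the percentage change in Y is approximately 0.23 times as large.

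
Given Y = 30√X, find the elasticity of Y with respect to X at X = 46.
Elasticity = 1/2

Elasticity = (dY/dX) · (X/Y)

dY/dX = 15/√X
At X = 46: dY/dX = 15·√46/46, Y = 30·√46

Elasticity = (15·√46/46) · (46 / (30·√46)) = 1/2

Interpretation: for a small percentage change in X, the percentage change in Y is approximately 0.50 times as large.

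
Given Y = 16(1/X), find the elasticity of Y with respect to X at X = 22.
Elasticity = -1

Elasticity = (dY/dX) · (X/Y)

dY/dX = -16/X²
At X = 22: dY/dX = -4/121, Y = 8/11

Elasticity = (-4/121) · (22 / (8/11)) = -1

Interpretation: for a small percentage change in X, the percentage change in Y is approximately -1.00 times as large.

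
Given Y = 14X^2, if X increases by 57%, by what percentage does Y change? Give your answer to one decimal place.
146.5%

For Y = 14X^2:
If X → X(1 + 0.57)
Then Y → Y · (1 + 0.57)^2
     = Y · 2.4649

Percentage change = ((1 + 0.57)^2 − 1) × 100% ≈ 146.5%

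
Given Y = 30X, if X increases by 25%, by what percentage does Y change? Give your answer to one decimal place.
25.0%

For Y = 30X:
If X → X(1 + 0.25)
Then Y → Y · (1 + 0.25)^1
     = Y · 1.2500

Percentage change = ((1 + 0.25)^1 − 1) × 100% = 25.0%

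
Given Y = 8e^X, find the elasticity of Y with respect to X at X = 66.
Elasticity = 66

Elasticity = (dY/dX) · (X/Y)

dY/dX = 8·e^X
At X = 66: dY/dX = 8·e^66, Y = 8·e^66

Elasticity = (8·e^66) · (66 / (8·e^66)) = 66

Interpretation: for a small percentage change in X, the percentage change in Y is approximately 66.00 times as large.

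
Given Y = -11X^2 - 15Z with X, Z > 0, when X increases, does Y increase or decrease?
Y decreases

Taking the partial derivative:
∂Y/∂X = -22X

∂Y/∂X = -22X < 0 (assuming positive values)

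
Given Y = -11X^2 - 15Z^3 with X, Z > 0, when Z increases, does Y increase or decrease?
Y decreases

Taking the partial derivative:
∂Y/∂Z = -45Z^2

∂Y/∂Z = -45Z^2 < 0 (assuming positive values)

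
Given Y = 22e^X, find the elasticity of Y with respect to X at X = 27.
Elasticity = 27

Elasticity = (dY/dX) · (X/Y)

dY/dX = 22·e^X
At X = 27: dY/dX = 22·e^27, Y = 22·e^27

Elasticity = (22·e^27) · (27 / (22·e^27)) = 27

Interpretation: for a small percentage change in X, the percentage change in Y is approximately 27.00 times as large.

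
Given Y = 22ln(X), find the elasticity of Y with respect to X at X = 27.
Elasticity = 1/ln(27) ≈ 0.3034

Elasticity = (dY/dX) · (X/Y)

dY/dX = 22/X
At X = 27: dY/dX = 22/27, Y = 22·ln(27)

Elasticity = (22/27) · (27 / (22·ln(27))) = 1/ln(27) ≈ 0.3034

Interpretation: for a small percentage change in X, the percentage change in Y is approximately 0.30 times as large.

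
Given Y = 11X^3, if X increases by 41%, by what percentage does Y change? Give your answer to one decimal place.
180.3%

For Y = 11X^3:
If X → X(1 + 0.41)
Then Y → Y · (1 + 0.41)^3
     ≈ Y · 2.8032

Percentage change = ((1 + 0.41)^3 − 1) × 100% ≈ 180.3%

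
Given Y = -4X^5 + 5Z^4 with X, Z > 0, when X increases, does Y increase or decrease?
Y decreases

Taking the partial derivative:
∂Y/∂X = -20X^4

∂Y/∂X = -20X^4 < 0 (assuming positive values)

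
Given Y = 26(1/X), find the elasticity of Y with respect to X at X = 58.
Elasticity = -1

Elasticity = (dY/dX) · (X/Y)

dY/dX = -26/X²
At X = 58: dY/dX = -13/1682, Y = 13/29

Elasticity = (-13/1682) · (58 / (13/29)) = -1

Interpretation: for a small percentage change in X, the percentage change in Y is approximately -1.00 times as large.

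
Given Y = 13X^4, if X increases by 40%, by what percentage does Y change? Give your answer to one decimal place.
284.2%

For Y = 13X^4:
If X → X(1 + 0.4)
Then Y → Y · (1 + 0.4)^4
     = Y · 3.8416

Percentage change = ((1 + 0.4)^4 − 1) × 100% ≈ 284.2%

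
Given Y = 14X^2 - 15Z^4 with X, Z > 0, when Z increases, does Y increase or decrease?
Y decreases

Taking the partial derivative:
∂Y/∂Z = -60Z^3

∂Y/∂Z = -60Z^3 < 0 (assuming positive values)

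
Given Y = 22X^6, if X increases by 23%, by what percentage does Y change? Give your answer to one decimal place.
246.3%

For Y = 22X^6:
If X → X(1 + 0.23)
Then Y → Y · (1 + 0.23)^6
     ≈ Y · 3.4628

Percentage change = ((1 + 0.23)^6 − 1) × 100% ≈ 246.3%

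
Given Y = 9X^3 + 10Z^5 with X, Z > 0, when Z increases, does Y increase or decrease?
Y increases

Taking the partial derivative:
∂Y/∂Z = 50Z^4

∂Y/∂Z = 50Z^4 > 0 (assuming positive values)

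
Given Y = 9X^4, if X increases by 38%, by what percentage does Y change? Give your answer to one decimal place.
262.7%

For Y = 9X^4:
If X → X(1 + 0.38)
Then Y → Y · (1 + 0.38)^4
     ≈ Y · 3.6267

Percentage change = ((1 + 0.38)^4 − 1) × 100% ≈ 262.7%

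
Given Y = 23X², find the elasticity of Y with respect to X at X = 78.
Elasticity = 2

Elasticity = (dY/dX) · (X/Y)

dY/dX = 46·X
At X = 78: dY/dX = 3588, Y = 139932

Elasticity = 3588 · (78 / 139932) = 2

Interpretation: for a small percentage change in X, the percentage change in Y is approximately 2.00 times as large.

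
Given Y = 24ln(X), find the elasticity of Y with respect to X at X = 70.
Elasticity = 1/ln(70) ≈ 0.2354

Elasticity = (dY/dX) · (X/Y)

dY/dX = 24/X
At X = 70: dY/dX = 12/35, Y = 24·ln(70)

Elasticity = (12/35) · (70 / (24·ln(70))) = 1/ln(70) ≈ 0.2354

Interpretation: for a small percentage change in X, the percentage change in Y is approximately 0.24 times as large.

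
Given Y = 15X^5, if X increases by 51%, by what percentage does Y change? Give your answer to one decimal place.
685.0%

For Y = 15X^5:
If X → X(1 + 0.51)
Then Y → Y · (1 + 0.51)^5
     ≈ Y · 7.8503

Percentage change = ((1 + 0.51)^5 − 1) × 100% ≈ 685.0%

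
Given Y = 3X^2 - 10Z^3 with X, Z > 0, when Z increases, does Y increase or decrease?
Y decreases

Taking the partial derivative:
∂Y/∂Z = -30Z^2

∂Y/∂Z = -30Z^2 < 0 (assuming positive values)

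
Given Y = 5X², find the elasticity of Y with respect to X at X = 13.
Elasticity = 2

Elasticity = (dY/dX) · (X/Y)

dY/dX = 10·X
At X = 13: dY/dX = 130, Y = 845

Elasticity = 130 · (13 / 845) = 2

Interpretation: for a small percentage change in X, the percentage change in Y is approximately 2.00 times as large.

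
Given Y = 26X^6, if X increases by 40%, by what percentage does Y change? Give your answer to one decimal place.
653.0%

For Y = 26X^6:
If X → X(1 + 0.4)
Then Y → Y · (1 + 0.4)^6
     ≈ Y · 7.5295

Percentage change = ((1 + 0.4)^6 − 1) × 100% ≈ 653.0%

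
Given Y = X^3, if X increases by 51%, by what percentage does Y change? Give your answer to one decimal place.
244.3%

For Y = X^3:
If X → X(1 + 0.51)
Then Y → Y · (1 + 0.51)^3
     ≈ Y · 3.4430

Percentage change = ((1 + 0.51)^3 − 1) × 100% ≈ 244.3%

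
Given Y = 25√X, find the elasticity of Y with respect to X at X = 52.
Elasticity = 1/2

Elasticity = (dY/dX) · (X/Y)

dY/dX = 25/(2·√X)
At X = 52: dY/dX = 25·√13/52, Y = 50·√13

Elasticity = (25·√13/52) · (52 / (50·√13)) = 1/2

Interpretation: for a small percentage change in X, the percentage change in Y is approximately 0.50 times as large.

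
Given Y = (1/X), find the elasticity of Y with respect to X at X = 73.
Elasticity = -1

Elasticity = (dY/dX) · (X/Y)

dY/dX = -1/X²
At X = 73: dY/dX = -1/5329, Y = 1/73

Elasticity = (-1/5329) · (73 / (1/73)) = -1

Interpretation: for a small percentage change in X, the percentage change in Y is approximately -1.00 times as large.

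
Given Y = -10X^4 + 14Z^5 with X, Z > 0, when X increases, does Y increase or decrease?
Y decreases

Taking the partial derivative:
∂Y/∂X = -40X^3

∂Y/∂X = -40X^3 < 0 (assuming positive values)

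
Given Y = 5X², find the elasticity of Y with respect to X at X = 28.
Elasticity = 2

Elasticity = (dY/dX) · (X/Y)

dY/dX = 10·X
At X = 28: dY/dX = 280, Y = 3920

Elasticity = 280 · (28 / 3920) = 2

Interpretation: for a small percentage change in X, the percentage change in Y is approximately 2.00 times as large.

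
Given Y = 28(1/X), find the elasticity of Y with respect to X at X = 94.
Elasticity = -1

Elasticity = (dY/dX) · (X/Y)

dY/dX = -28/X²
At X = 94: dY/dX = -7/2209, Y = 14/47

Elasticity = (-7/2209) · (94 / (14/47)) = -1

Interpretation: for a small percentage change in X, the percentage change in Y is approximately -1.00 times as large.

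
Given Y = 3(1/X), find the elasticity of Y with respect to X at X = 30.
Elasticity = -1

Elasticity = (dY/dX) · (X/Y)

dY/dX = -3/X²
At X = 30: dY/dX = -1/300, Y = 1/10

Elasticity = (-1/300) · (30 / (1/10)) = -1

Interpretation: for a small percentage change in X, the percentage change in Y is approximately -1.00 times as large.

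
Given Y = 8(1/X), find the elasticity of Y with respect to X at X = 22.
Elasticity = -1

Elasticity = (dY/dX) · (X/Y)

dY/dX = -8/X²
At X = 22: dY/dX = -2/121, Y = 4/11

Elasticity = (-2/121) · (22 / (4/11)) = -1

Interpretation: for a small percentage change in X, the percentage change in Y is approximately -1.00 times as large.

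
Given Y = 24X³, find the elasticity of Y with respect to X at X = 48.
Elasticity = 3

Elasticity = (dY/dX) · (X/Y)

dY/dX = 72·X²
At X = 48: dY/dX = 165888, Y = 2654208

Elasticity = 165888 · (48 / 2654208) = 3

Interpretation: for a small percentage change in X, the percentage change in Y is approximately 3.00 times as large.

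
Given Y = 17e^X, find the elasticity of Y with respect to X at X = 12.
Elasticity = 12

Elasticity = (dY/dX) · (X/Y)

dY/dX = 17·e^X
At X = 12: dY/dX = 17·e^12, Y = 17·e^12

Elasticity = (17·e^12) · (12 / (17·e^12)) = 12

Interpretation: for a small percentage change in X, the percentage change in Y is approximately 12.00 times as large.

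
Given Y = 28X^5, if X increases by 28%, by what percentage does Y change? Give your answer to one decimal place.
243.6%

For Y = 28X^5:
If X → X(1 + 0.28)
Then Y → Y · (1 + 0.28)^5
     ≈ Y · 3.4360

Percentage change = ((1 + 0.28)^5 − 1) × 100% ≈ 243.6%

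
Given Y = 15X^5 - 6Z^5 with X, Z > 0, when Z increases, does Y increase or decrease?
Y decreases

Taking the partial derivative:
∂Y/∂Z = -30Z^4

∂Y/∂Z = -30Z^4 < 0 (assuming positive values)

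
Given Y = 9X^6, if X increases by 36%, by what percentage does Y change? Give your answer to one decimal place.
532.8%

For Y = 9X^6:
If X → X(1 + 0.36)
Then Y → Y · (1 + 0.36)^6
     ≈ Y · 6.3275

Percentage change = ((1 + 0.36)^6 − 1) × 100% ≈ 532.8%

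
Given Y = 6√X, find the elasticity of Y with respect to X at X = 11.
Elasticity = 1/2

Elasticity = (dY/dX) · (X/Y)

dY/dX = 3/√X
At X = 11: dY/dX = 3·√11/11, Y = 6·√11

Elasticity = (3·√11/11) · (11 / (6·√11)) = 1/2

Interpretation: for a small percentage change in X, the percentage change in Y is approximately 0.50 times as large.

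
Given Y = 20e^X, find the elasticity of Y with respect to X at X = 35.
Elasticity = 35

Elasticity = (dY/dX) · (X/Y)

dY/dX = 20·e^X
At X = 35: dY/dX = 20·e^35, Y = 20·e^35

Elasticity = (20·e^35) · (35 / (20·e^35)) = 35

Interpretation: for a small percentage change in X, the percentage change in Y is approximately 35.00 times as large.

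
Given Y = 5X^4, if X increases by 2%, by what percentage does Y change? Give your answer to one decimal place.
8.2%

For Y = 5X^4:
If X → X(1 + 0.02)
Then Y → Y · (1 + 0.02)^4
     ≈ Y · 1.0824

Percentage change = ((1 + 0.02)^4 − 1) × 100% ≈ 8.2%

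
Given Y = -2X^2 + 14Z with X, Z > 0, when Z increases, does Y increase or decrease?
Y increases

Taking the partial derivative:
∂Y/∂Z = 14

∂Y/∂Z = 14 > 0 (assuming positive values)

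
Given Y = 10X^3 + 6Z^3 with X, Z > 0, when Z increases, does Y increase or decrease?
Y increases

Taking the partial derivative:
∂Y/∂Z = 18Z^2

∂Y/∂Z = 18Z^2 > 0 (assuming positive values)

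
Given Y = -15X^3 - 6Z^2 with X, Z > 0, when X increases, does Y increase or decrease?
Y decreases

Taking the partial derivative:
∂Y/∂X = -45X^2

∂Y/∂X = -45X^2 < 0 (assuming positive values)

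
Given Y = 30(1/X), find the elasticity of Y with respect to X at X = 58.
Elasticity = -1

Elasticity = (dY/dX) · (X/Y)

dY/dX = -30/X²
At X = 58: dY/dX = -15/1682, Y = 15/29

Elasticity = (-15/1682) · (58 / (15/29)) = -1

Interpretation: for a small percentage change in X, the percentage change in Y is approximately -1.00 times as large.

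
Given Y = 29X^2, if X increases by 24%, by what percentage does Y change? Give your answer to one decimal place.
53.8%

For Y = 29X^2:
If X → X(1 + 0.24)
Then Y → Y · (1 + 0.24)^2
     = Y · 1.5376

Percentage change = ((1 + 0.24)^2 − 1) × 100% ≈ 53.8%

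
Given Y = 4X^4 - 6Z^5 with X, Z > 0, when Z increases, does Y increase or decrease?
Y decreases

Taking the partial derivative:
∂Y/∂Z = -30Z^4

∂Y/∂Z = -30Z^4 < 0 (assuming positive values)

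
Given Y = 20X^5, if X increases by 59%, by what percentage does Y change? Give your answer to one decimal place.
916.2%

For Y = 20X^5:
If X → X(1 + 0.59)
Then Y → Y · (1 + 0.59)^5
     ≈ Y · 10.1622

Percentage change = ((1 + 0.59)^5 − 1) × 100% ≈ 916.2%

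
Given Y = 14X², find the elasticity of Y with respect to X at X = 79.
Elasticity = 2

Elasticity = (dY/dX) · (X/Y)

dY/dX = 28·X
At X = 79: dY/dX = 2212, Y = 87374

Elasticity = 2212 · (79 / 87374) = 2

Interpretation: for a small percentage change in X, the percentage change in Y is approximately 2.00 times as large.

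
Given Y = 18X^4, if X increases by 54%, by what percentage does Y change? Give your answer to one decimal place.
462.4%

For Y = 18X^4:
If X → X(1 + 0.54)
Then Y → Y · (1 + 0.54)^4
     ≈ Y · 5.6245

Percentage change = ((1 + 0.54)^4 − 1) × 100% ≈ 462.4%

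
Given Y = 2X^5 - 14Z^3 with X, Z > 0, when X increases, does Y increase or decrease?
Y increases

Taking the partial derivative:
∂Y/∂X = 10X^4

∂Y/∂X = 10X^4 > 0 (assuming positive values)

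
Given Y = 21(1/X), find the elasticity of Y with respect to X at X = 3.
Elasticity = -1

Elasticity = (dY/dX) · (X/Y)

dY/dX = -21/X²
At X = 3: dY/dX = -7/3, Y = 7

Elasticity = (-7/3) · (3 / 7) = -1

Interpretation: for a small percentage change in X, the percentage change in Y is approximately -1.00 times as large.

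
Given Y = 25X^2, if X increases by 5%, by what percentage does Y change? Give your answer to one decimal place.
10.3%

For Y = 25X^2:
If X → X(1 + 0.05)
Then Y → Y · (1 + 0.05)^2
     = Y · 1.1025

Percentage change = ((1 + 0.05)^2 − 1) × 100% ≈ 10.3%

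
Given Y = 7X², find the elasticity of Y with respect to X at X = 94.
Elasticity = 2

Elasticity = (dY/dX) · (X/Y)

dY/dX = 14·X
At X = 94: dY/dX = 1316, Y = 61852

Elasticity = 1316 · (94 / 61852) = 2

Interpretation: for a small percentage change in X, the percentage change in Y is approximately 2.00 times as large.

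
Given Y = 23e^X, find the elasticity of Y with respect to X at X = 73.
Elasticity = 73

Elasticity = (dY/dX) · (X/Y)

dY/dX = 23·e^X
At X = 73: dY/dX = 23·e^73, Y = 23·e^73

Elasticity = (23·e^73) · (73 / (23·e^73)) = 73

Interpretation: for a small percentage change in X, the percentage change in Y is approximately 73.00 times as large.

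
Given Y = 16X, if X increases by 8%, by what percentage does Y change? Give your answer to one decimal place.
8.0%

For Y = 16X:
If X → X(1 + 0.08)
Then Y → Y · (1 + 0.08)^1
     = Y · 1.0800

Percentage change = ((1 + 0.08)^1 − 1) × 100% = 8.0%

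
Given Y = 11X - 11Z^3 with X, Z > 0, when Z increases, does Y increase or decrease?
Y decreases

Taking the partial derivative:
∂Y/∂Z = -33Z^2

∂Y/∂Z = -33Z^2 < 0 (assuming positive values)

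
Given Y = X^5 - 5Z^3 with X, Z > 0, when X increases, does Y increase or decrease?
Y increases

Taking the partial derivative:
∂Y/∂X = 5X^4

∂Y/∂X = 5X^4 > 0 (assuming positive values)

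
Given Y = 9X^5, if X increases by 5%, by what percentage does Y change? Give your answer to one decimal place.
27.6%

For Y = 9X^5:
If X → X(1 + 0.05)
Then Y → Y · (1 + 0.05)^5
     ≈ Y · 1.2763

Percentage change = ((1 + 0.05)^5 − 1) × 100% ≈ 27.6%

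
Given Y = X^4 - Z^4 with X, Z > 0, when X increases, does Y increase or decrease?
Y increases

Taking the partial derivative:
∂Y/∂X = 4X^3

∂Y/∂X = 4X^3 > 0 (assuming positive values)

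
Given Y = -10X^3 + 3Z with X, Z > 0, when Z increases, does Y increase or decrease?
Y increases

Taking the partial derivative:
∂Y/∂Z = 3

∂Y/∂Z = 3 > 0 (assuming positive values)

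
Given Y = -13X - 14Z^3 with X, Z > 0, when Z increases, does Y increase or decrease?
Y decreases

Taking the partial derivative:
∂Y/∂Z = -42Z^2

∂Y/∂Z = -42Z^2 < 0 (assuming positive values)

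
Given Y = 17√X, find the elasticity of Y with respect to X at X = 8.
Elasticity = 1/2

Elasticity = (dY/dX) · (X/Y)

dY/dX = 17/(2·√X)
At X = 8: dY/dX = 17·√2/8, Y = 34·√2

Elasticity = (17·√2/8) · (8 / (34·√2)) = 1/2

Interpretation: for a small percentage change in X, the percentage change in Y is approximately 0.50 times as large.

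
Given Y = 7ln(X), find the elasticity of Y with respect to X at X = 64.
Elasticity = 1/ln(64) ≈ 0.2404

Elasticity = (dY/dX) · (X/Y)

dY/dX = 7/X
At X = 64: dY/dX = 7/64, Y = 7·ln(64)

Elasticity = (7/64) · (64 / (7·ln(64))) = 1/ln(64) ≈ 0.2404

Interpretation: for a small percentage change in X, the percentage change in Y is approximately 0.24 times as large.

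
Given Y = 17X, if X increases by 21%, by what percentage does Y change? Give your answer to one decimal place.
21.0%

For Y = 17X:
If X → X(1 + 0.21)
Then Y → Y · (1 + 0.21)^1
     = Y · 1.2100

Percentage change = ((1 + 0.21)^1 − 1) × 100% = 21.0%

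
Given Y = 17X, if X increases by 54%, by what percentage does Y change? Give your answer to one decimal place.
54.0%

For Y = 17X:
If X → X(1 + 0.54)
Then Y → Y · (1 + 0.54)^1
     = Y · 1.5400

Percentage change = ((1 + 0.54)^1 − 1) × 100% = 54.0%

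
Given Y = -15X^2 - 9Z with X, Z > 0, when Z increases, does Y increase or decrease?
Y decreases

Taking the partial derivative:
∂Y/∂Z = -9

∂Y/∂Z = -9 < 0 (assuming positive values)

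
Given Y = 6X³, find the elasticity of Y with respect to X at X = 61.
Elasticity = 3

Elasticity = (dY/dX) · (X/Y)

dY/dX = 18·X²
At X = 61: dY/dX = 66978, Y = 1361886

Elasticity = 66978 · (61 / 1361886) = 3

Interpretation: for a small percentage change in X, the percentage change in Y is approximately 3.00 times as large.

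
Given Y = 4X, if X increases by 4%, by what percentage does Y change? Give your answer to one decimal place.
4.0%

For Y = 4X:
If X → X(1 + 0.04)
Then Y → Y · (1 + 0.04)^1
     = Y · 1.0400

Percentage change = ((1 + 0.04)^1 − 1) × 100% = 4.0%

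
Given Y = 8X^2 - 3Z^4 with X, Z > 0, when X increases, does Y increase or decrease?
Y increases

Taking the partial derivative:
∂Y/∂X = 16X

∂Y/∂X = 16X > 0 (assuming positive values)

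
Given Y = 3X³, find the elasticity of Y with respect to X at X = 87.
Elasticity = 3

Elasticity = (dY/dX) · (X/Y)

dY/dX = 9·X²
At X = 87: dY/dX = 68121, Y = 1975509

Elasticity = 68121 · (87 / 1975509) = 3

Interpretation: for a small percentage change in X, the percentage change in Y is approximately 3.00 times as large.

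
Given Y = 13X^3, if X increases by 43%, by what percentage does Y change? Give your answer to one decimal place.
192.4%

For Y = 13X^3:
If X → X(1 + 0.43)
Then Y → Y · (1 + 0.43)^3
     ≈ Y · 2.9242

Percentage change = ((1 + 0.43)^3 − 1) × 100% ≈ 192.4%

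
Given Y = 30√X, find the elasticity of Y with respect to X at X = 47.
Elasticity = 1/2

Elasticity = (dY/dX) · (X/Y)

dY/dX = 15/√X
At X = 47: dY/dX = 15·√47/47, Y = 30·√47

Elasticity = (15·√47/47) · (47 / (30·√47)) = 1/2

Interpretation: for a small percentage change in X, the percentage change in Y is approximately 0.50 times as large.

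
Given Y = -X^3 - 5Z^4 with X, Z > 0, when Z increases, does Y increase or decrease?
Y decreases

Taking the partial derivative:
∂Y/∂Z = -20Z^3

∂Y/∂Z = -20Z^3 < 0 (assuming positive values)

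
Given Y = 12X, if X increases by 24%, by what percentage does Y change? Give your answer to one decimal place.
24.0%

For Y = 12X:
If X → X(1 + 0.24)
Then Y → Y · (1 + 0.24)^1
     = Y · 1.2400

Percentage change = ((1 + 0.24)^1 − 1) × 100% = 24.0%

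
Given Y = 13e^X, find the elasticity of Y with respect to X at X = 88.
Elasticity = 88

Elasticity = (dY/dX) · (X/Y)

dY/dX = 13·e^X
At X = 88: dY/dX = 13·e^88, Y = 13·e^88

Elasticity = (13·e^88) · (88 / (13·e^88)) = 88

Interpretation: for a small percentage change in X, the percentage change in Y is approximately 88.00 times as large.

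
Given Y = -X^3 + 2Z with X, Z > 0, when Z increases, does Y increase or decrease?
Y increases

Taking the partial derivative:
∂Y/∂Z = 2

∂Y/∂Z = 2 > 0 (assuming positive values)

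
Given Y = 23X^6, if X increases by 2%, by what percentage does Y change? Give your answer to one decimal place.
12.6%

For Y = 23X^6:
If X → X(1 + 0.02)
Then Y → Y · (1 + 0.02)^6
     ≈ Y · 1.1262

Percentage change = ((1 + 0.02)^6 − 1) × 100% ≈ 12.6%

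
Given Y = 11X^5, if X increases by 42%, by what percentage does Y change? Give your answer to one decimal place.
477.4%

For Y = 11X^5:
If X → X(1 + 0.42)
Then Y → Y · (1 + 0.42)^5
     ≈ Y · 5.7735

Percentage change = ((1 + 0.42)^5 − 1) × 100% ≈ 477.4%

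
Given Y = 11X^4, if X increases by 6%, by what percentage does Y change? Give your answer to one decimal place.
26.2%

For Y = 11X^4:
If X → X(1 + 0.06)
Then Y → Y · (1 + 0.06)^4
     ≈ Y · 1.2625

Percentage change = ((1 + 0.06)^4 − 1) × 100% ≈ 26.2%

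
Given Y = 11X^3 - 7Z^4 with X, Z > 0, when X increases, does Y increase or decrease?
Y increases

Taking the partial derivative:
∂Y/∂X = 33X^2

∂Y/∂X = 33X^2 > 0 (assuming positive values)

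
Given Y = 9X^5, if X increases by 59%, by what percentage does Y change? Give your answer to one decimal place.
916.2%

For Y = 9X^5:
If X → X(1 + 0.59)
Then Y → Y · (1 + 0.59)^5
     ≈ Y · 10.1622

Percentage change = ((1 + 0.59)^5 − 1) × 100% ≈ 916.2%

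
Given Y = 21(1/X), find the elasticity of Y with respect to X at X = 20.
Elasticity = -1

Elasticity = (dY/dX) · (X/Y)

dY/dX = -21/X²
At X = 20: dY/dX = -21/400, Y = 21/20

Elasticity = (-21/400) · (20 / (21/20)) = -1

Interpretation: for a small percentage change in X, the percentage change in Y is approximately -1.00 times as large.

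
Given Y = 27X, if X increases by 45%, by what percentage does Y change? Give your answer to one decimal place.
45.0%

For Y = 27X:
If X → X(1 + 0.45)
Then Y → Y · (1 + 0.45)^1
     = Y · 1.4500

Percentage change = ((1 + 0.45)^1 − 1) × 100% = 45.0%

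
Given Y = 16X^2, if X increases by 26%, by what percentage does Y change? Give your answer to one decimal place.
58.8%

For Y = 16X^2:
If X → X(1 + 0.26)
Then Y → Y · (1 + 0.26)^2
     = Y · 1.5876

Percentage change = ((1 + 0.26)^2 − 1) × 100% ≈ 58.8%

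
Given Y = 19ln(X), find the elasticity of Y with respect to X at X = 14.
Elasticity = 1/ln(14) ≈ 0.3789

Elasticity = (dY/dX) · (X/Y)

dY/dX = 19/X
At X = 14: dY/dX = 19/14, Y = 19·ln(14)

Elasticity = (19/14) · (14 / (19·ln(14))) = 1/ln(14) ≈ 0.3789

Interpretation: for a small percentage change in X, the percentage change in Y is approximately 0.38 times as large.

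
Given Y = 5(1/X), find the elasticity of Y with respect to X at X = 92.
Elasticity = -1

Elasticity = (dY/dX) · (X/Y)

dY/dX = -5/X²
At X = 92: dY/dX = -5/8464, Y = 5/92

Elasticity = (-5/8464) · (92 / (5/92)) = -1

Interpretation: for a small percentage change in X, the percentage change in Y is approximately -1.00 times as large.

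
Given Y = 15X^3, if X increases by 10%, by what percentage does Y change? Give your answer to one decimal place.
33.1%

For Y = 15X^3:
If X → X(1 + 0.1)
Then Y → Y · (1 + 0.1)^3
     = Y · 1.3310

Percentage change = ((1 + 0.1)^3 − 1) × 100% = 33.1%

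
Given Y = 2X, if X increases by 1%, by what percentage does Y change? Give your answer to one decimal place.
1.0%

For Y = 2X:
If X → X(1 + 0.01)
Then Y → Y · (1 + 0.01)^1
     = Y · 1.0100

Percentage change = ((1 + 0.01)^1 − 1) × 100% = 1.0%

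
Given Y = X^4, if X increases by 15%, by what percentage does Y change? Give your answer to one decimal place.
74.9%

For Y = X^4:
If X → X(1 + 0.15)
Then Y → Y · (1 + 0.15)^4
     ≈ Y · 1.7490

Percentage change = ((1 + 0.15)^4 − 1) × 100% ≈ 74.9%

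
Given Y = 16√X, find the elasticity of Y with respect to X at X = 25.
Elasticity = 1/2

Elasticity = (dY/dX) · (X/Y)

dY/dX = 8/√X
At X = 25: dY/dX = 8/5, Y = 80

Elasticity = (8/5) · (25 / 80) = 1/2

Interpretation: for a small percentage change in X, the percentage change in Y is approximately 0.50 times as large.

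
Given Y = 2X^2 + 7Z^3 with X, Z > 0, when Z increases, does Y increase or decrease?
Y increases

Taking the partial derivative:
∂Y/∂Z = 21Z^2

∂Y/∂Z = 21Z^2 > 0 (assuming positive values)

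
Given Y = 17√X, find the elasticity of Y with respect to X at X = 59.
Elasticity = 1/2

Elasticity = (dY/dX) · (X/Y)

dY/dX = 17/(2·√X)
At X = 59: dY/dX = 17·√59/118, Y = 17·√59

Elasticity = (17·√59/118) · (59 / (17·√59)) = 1/2

Interpretation: for a small percentage change in X, the percentage change in Y is approximately 0.50 times as large.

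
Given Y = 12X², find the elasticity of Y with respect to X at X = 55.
Elasticity = 2

Elasticity = (dY/dX) · (X/Y)

dY/dX = 24·X
At X = 55: dY/dX = 1320, Y = 36300

Elasticity = 1320 · (55 / 36300) = 2

Interpretation: for a small percentage change in X, the percentage change in Y is approximately 2.00 times as large.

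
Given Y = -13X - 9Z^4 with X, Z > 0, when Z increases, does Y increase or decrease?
Y decreases

Taking the partial derivative:
∂Y/∂Z = -36Z^3

∂Y/∂Z = -36Z^3 < 0 (assuming positive values)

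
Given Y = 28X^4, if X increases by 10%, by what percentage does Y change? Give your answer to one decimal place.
46.4%

For Y = 28X^4:
If X → X(1 + 0.1)
Then Y → Y · (1 + 0.1)^4
     = Y · 1.4641

Percentage change = ((1 + 0.1)^4 − 1) × 100% ≈ 46.4%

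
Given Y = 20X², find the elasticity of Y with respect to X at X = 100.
Elasticity = 2

Elasticity = (dY/dX) · (X/Y)

dY/dX = 40·X
At X = 100: dY/dX = 4000, Y = 200000

Elasticity = 4000 · (100 / 200000) = 2

Interpretation: for a small percentage change in X, the percentage change in Y is approximately 2.00 times as large.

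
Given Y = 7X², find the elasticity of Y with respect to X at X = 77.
Elasticity = 2

Elasticity = (dY/dX) · (X/Y)

dY/dX = 14·X
At X = 77: dY/dX = 1078, Y = 41503

Elasticity = 1078 · (77 / 41503) = 2

Interpretation: for a small percentage change in X, the percentage change in Y is approximately 2.00 times as large.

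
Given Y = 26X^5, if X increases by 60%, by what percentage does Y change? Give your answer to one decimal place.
948.6%

For Y = 26X^5:
If X → X(1 + 0.6)
Then Y → Y · (1 + 0.6)^5
     ≈ Y · 10.4858

Percentage change = ((1 + 0.6)^5 − 1) × 100% ≈ 948.6%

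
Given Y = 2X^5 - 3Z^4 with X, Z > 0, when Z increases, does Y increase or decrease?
Y decreases

Taking the partial derivative:
∂Y/∂Z = -12Z^3

∂Y/∂Z = -12Z^3 < 0 (assuming positive values)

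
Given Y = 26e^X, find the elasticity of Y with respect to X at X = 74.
Elasticity = 74

Elasticity = (dY/dX) · (X/Y)

dY/dX = 26·e^X
At X = 74: dY/dX = 26·e^74, Y = 26·e^74

Elasticity = (26·e^74) · (74 / (26·e^74)) = 74

Interpretation: for a small percentage change in X, the percentage change in Y is approximately 74.00 times as large.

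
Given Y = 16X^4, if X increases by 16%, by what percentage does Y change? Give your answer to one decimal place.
81.1%

For Y = 16X^4:
If X → X(1 + 0.16)
Then Y → Y · (1 + 0.16)^4
     ≈ Y · 1.8106

Percentage change = ((1 + 0.16)^4 − 1) × 100% ≈ 81.1%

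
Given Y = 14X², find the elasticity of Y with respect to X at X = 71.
Elasticity = 2

Elasticity = (dY/dX) · (X/Y)

dY/dX = 28·X
At X = 71: dY/dX = 1988, Y = 70574

Elasticity = 1988 · (71 / 70574) = 2

Interpretation: for a small percentage change in X, the percentage change in Y is approximately 2.00 times as large.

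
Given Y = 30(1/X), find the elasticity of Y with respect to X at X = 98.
Elasticity = -1

Elasticity = (dY/dX) · (X/Y)

dY/dX = -30/X²
At X = 98: dY/dX = -15/4802, Y = 15/49

Elasticity = (-15/4802) · (98 / (15/49)) = -1

Interpretation: for a small percentage change in X, the percentage change in Y is approximately -1.00 times as large.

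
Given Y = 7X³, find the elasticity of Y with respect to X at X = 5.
Elasticity = 3

Elasticity = (dY/dX) · (X/Y)

dY/dX = 21·X²
At X = 5: dY/dX = 525, Y = 875

Elasticity = 525 · (5 / 875) = 3

Interpretation: for a small percentage change in X, the percentage change in Y is approximately 3.00 times as large.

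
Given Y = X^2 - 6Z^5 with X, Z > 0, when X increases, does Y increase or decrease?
Y increases

Taking the partial derivative:
∂Y/∂X = 2X

∂Y/∂X = 2X > 0 (assuming positive values)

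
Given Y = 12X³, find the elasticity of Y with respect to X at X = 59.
Elasticity = 3

Elasticity = (dY/dX) · (X/Y)

dY/dX = 36·X²
At X = 59: dY/dX = 125316, Y = 2464548

Elasticity = 125316 · (59 / 2464548) = 3

Interpretation: for a small percentage change in X, the percentage change in Y is approximately 3.00 times as large.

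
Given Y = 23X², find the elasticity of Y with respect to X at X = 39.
Elasticity = 2

Elasticity = (dY/dX) · (X/Y)

dY/dX = 46·X
At X = 39: dY/dX = 1794, Y = 34983

Elasticity = 1794 · (39 / 34983) = 2

Interpretation: for a small percentage change in X, the percentage change in Y is approximately 2.00 times as large.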